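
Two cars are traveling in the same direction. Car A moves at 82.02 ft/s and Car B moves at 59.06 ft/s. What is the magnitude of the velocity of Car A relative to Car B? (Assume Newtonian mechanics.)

v_rel = |v_A - v_B| = |82.02 - 59.06| = 22.96 ft/s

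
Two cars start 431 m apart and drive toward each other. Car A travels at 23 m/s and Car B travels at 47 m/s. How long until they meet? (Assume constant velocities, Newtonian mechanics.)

Combined speed: v_combined = 23 + 47 = 70 m/s
Time to meet: t = d/v_combined = 431/70 = 6.16 s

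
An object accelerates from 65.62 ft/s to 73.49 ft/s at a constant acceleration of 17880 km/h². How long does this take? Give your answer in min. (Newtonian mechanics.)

v₀ = 65.62 ft/s × 0.3048 = 20.001 m/s
v = 73.49 ft/s × 0.3048 = 22.3998 m/s
a = 17880 km/h² × 7.716049382716049e-05 = 1.37963 m/s²
t = (v - v₀) / a = (22.3998 - 20.001) / 1.37963 = 1.73873 s
t = 1.73873 s / 60.0 = 0.02898 min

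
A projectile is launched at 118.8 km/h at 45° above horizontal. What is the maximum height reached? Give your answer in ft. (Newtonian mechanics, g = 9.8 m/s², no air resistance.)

v₀ = 118.8 km/h × 0.2777777777777778 = 33.0 m/s
H = v₀² × sin²(θ) / (2g) = 33.0² × sin(45°)² / (2 × 9.8) = 1089.0 × 0.5 / 19.6 = 27.7806 m
H = 27.7806 m / 0.3048 = 91.14 ft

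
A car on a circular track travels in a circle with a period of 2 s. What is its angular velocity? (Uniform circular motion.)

ω = 2π/T = 2π/2 = 3.1416 rad/s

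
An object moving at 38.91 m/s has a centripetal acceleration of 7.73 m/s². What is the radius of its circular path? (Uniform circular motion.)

r = v²/a_c = 38.91²/7.73 = 195.86 m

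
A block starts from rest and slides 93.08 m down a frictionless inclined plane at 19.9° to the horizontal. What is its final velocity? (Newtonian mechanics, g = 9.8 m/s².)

a = g sin(θ) = 9.8 × sin(19.9°) = 3.3357 m/s²
v = √(2ad) = √(2 × 3.3357 × 93.08) = 24.92 m/s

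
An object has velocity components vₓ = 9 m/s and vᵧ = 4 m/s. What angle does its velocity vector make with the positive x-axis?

θ = arctan(vᵧ/vₓ) = arctan(4/9) = 23.96°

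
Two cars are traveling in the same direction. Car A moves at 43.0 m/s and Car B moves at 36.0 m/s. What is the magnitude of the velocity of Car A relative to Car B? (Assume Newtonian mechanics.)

v_rel = |v_A - v_B| = |43.0 - 36.0| = 7.0 m/s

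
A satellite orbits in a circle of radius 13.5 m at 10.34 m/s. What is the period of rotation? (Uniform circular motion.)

T = 2πr/v = 2π×13.5/10.34 = 8.2 s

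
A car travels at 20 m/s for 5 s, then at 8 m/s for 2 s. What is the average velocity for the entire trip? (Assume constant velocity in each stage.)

d₁ = v₁t₁ = 20 × 5 = 100 m
d₂ = v₂t₂ = 8 × 2 = 16 m
d_total = 116 m, t_total = 7 s
v_avg = d_total/t_total = 116/7 = 16.57 m/s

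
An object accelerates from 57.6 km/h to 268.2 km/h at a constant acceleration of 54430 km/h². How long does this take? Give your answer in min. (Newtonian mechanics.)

v₀ = 57.6 km/h × 0.2777777777777778 = 16.0 m/s
v = 268.2 km/h × 0.2777777777777778 = 74.5 m/s
a = 54430 km/h² × 7.716049382716049e-05 = 4.19985 m/s²
t = (v - v₀) / a = (74.5 - 16.0) / 4.19985 = 13.9291 s
t = 13.9291 s / 60.0 = 0.2322 min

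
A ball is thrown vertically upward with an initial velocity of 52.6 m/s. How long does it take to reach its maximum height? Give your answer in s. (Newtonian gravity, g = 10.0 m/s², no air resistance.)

t_up = v₀ / g = 52.6 / 10.0 = 5.26 s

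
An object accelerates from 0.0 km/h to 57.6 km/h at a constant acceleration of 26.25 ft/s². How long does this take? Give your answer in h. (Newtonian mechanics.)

v₀ = 0.0 km/h × 0.2777777777777778 = 0.0 m/s
v = 57.6 km/h × 0.2777777777777778 = 16.0 m/s
a = 26.25 ft/s² × 0.3048 = 8.001 m/s²
t = (v - v₀) / a = (16.0 - 0.0) / 8.001 = 1.99975 s
t = 1.99975 s / 3600.0 = 0.0005555 h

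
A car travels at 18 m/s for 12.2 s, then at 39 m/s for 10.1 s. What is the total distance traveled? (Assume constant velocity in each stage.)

d₁ = v₁t₁ = 18 × 12.2 = 219.6 m
d₂ = v₂t₂ = 39 × 10.1 = 393.9 m
d_total = 219.6 + 393.9 = 613.5 m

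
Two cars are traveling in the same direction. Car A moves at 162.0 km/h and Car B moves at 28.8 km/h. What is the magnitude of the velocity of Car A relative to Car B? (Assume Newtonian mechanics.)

v_rel = |v_A - v_B| = |162.0 - 28.8| = 133.2 km/h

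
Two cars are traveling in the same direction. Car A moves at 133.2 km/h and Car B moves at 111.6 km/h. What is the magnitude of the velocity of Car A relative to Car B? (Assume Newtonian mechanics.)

v_rel = |v_A - v_B| = |133.2 - 111.6| = 21.6 km/h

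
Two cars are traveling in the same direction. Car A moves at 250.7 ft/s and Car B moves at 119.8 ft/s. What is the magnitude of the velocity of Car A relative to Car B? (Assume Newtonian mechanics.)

v_rel = |v_A - v_B| = |250.7 - 119.8| = 130.9 ft/s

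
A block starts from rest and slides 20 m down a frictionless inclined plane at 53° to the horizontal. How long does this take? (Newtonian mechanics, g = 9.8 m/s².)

a = g sin(θ) = 9.8 × sin(53°) = 7.8266 m/s²
t = √(2d/a) = √(2 × 20 / 7.8266) = 2.26 s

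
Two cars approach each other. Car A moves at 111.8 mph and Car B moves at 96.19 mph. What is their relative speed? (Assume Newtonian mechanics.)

v_rel = v_A + v_B = 111.8 + 96.19 = 207.99 mph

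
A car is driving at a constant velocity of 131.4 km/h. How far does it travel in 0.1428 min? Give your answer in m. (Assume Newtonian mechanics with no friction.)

v = 131.4 km/h × 0.2777777777777778 = 36.5 m/s
t = 0.1428 min × 60.0 = 8.568 s
d = v × t = 36.5 × 8.568 = 312.7 m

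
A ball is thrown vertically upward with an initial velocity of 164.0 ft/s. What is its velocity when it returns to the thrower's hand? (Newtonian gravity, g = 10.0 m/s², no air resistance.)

By conservation of energy (no air resistance), the ball returns to the throw height with the same speed as launch, but directed downward.
|v_ground| = v₀ = 164.0 ft/s
v_ground = 164.0 ft/s (downward)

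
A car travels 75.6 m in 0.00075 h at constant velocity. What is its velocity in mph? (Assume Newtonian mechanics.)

t = 0.00075 h × 3600.0 = 2.7 s
v = d / t = 75.6 / 2.7 = 28.0 m/s
v = 28.0 m/s / 0.44704 = 62.63 mph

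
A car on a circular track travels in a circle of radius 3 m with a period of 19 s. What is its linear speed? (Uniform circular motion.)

v = 2πr/T = 2π×3/19 = 0.99 m/s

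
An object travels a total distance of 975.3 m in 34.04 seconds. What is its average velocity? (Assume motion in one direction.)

v_avg = Δd / Δt = 975.3 / 34.04 = 28.65 m/s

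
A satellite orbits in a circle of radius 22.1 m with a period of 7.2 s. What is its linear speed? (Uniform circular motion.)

v = 2πr/T = 2π×22.1/7.2 = 19.29 m/s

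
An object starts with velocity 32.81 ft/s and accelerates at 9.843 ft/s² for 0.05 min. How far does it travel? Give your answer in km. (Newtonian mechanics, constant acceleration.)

v₀ = 32.81 ft/s × 0.3048 = 10.0005 m/s
a = 9.843 ft/s² × 0.3048 = 3.00015 m/s²
t = 0.05 min × 60.0 = 3.0 s
d = v₀ × t + ½ × a × t² = 10.0005 × 3.0 + 0.5 × 3.00015 × 3.0² = 43.5022 m
d = 43.5022 m / 1000.0 = 0.0435 km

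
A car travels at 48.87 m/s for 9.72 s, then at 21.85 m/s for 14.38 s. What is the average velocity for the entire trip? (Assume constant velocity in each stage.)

d₁ = v₁t₁ = 48.87 × 9.72 = 475.0164 m
d₂ = v₂t₂ = 21.85 × 14.38 = 314.203 m
d_total = 789.2194 m, t_total = 24.1 s
v_avg = d_total/t_total = 789.2194/24.1 = 32.75 m/s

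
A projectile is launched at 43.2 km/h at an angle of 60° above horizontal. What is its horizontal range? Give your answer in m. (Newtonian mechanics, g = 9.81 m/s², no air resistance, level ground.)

v₀ = 43.2 km/h × 0.2777777777777778 = 12.0 m/s
R = v₀² × sin(2θ) / g = 12.0² × sin(2 × 60°) / 9.81 = 144.0 × 0.866025 / 9.81 = 12.71 m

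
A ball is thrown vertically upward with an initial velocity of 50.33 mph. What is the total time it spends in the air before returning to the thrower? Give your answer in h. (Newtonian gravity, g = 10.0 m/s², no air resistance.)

v₀ = 50.33 mph × 0.44704 = 22.4995 m/s
t_total = 2 × v₀ / g = 2 × 22.4995 / 10.0 = 4.4999 s
t_total = 4.4999 s / 3600.0 = 0.00125 h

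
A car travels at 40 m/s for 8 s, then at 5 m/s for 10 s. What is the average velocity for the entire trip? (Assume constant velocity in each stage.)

d₁ = v₁t₁ = 40 × 8 = 320 m
d₂ = v₂t₂ = 5 × 10 = 50 m
d_total = 370 m, t_total = 18 s
v_avg = d_total/t_total = 370/18 = 20.56 m/s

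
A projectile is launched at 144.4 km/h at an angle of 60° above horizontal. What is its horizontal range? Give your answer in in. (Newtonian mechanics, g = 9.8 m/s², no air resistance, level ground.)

v₀ = 144.4 km/h × 0.2777777777777778 = 40.1111 m/s
R = v₀² × sin(2θ) / g = 40.1111² × sin(2 × 60°) / 9.8 = 1608.9 × 0.866025 / 9.8 = 142.178 m
R = 142.178 m / 0.0254 = 5598 in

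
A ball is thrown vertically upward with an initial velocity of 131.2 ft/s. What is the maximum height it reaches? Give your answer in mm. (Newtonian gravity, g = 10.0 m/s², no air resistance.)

v₀ = 131.2 ft/s × 0.3048 = 39.9898 m/s
h_max = v₀² / (2g) = 39.9898² / (2 × 10.0) = 1599.18 / 20.0 = 79.959 m
h_max = 79.959 m / 0.001 = 79960 mm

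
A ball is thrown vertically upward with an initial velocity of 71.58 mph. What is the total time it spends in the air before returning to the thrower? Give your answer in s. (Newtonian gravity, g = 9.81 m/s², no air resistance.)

v₀ = 71.58 mph × 0.44704 = 31.9991 m/s
t_total = 2 × v₀ / g = 2 × 31.9991 / 9.81 = 6.524 s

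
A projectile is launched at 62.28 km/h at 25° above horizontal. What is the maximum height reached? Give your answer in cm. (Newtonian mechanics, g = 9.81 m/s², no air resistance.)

v₀ = 62.28 km/h × 0.2777777777777778 = 17.3 m/s
H = v₀² × sin²(θ) / (2g) = 17.3² × sin(25°)² / (2 × 9.81) = 299.29 × 0.178606 / 19.62 = 2.72452 m
H = 2.72452 m / 0.01 = 272.5 cm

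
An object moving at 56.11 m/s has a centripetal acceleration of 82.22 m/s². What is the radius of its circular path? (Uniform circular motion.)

r = v²/a_c = 56.11²/82.22 = 38.29 m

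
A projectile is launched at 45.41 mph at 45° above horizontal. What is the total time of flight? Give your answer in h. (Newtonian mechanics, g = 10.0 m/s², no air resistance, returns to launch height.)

v₀ = 45.41 mph × 0.44704 = 20.3001 m/s
T = 2 × v₀ × sin(θ) / g = 2 × 20.3001 × sin(45°) / 10.0 = 2 × 20.3001 × 0.707107 / 10.0 = 2.87087 s
T = 2.87087 s / 3600.0 = 0.0007975 h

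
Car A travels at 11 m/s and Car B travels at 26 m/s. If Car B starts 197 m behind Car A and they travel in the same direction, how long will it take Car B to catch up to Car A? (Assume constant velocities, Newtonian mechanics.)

Relative speed: v_rel = 26 - 11 = 15 m/s
Time to catch: t = d₀/v_rel = 197/15 = 13.13 s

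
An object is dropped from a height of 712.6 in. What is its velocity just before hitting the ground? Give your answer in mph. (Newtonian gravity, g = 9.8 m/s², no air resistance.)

h = 712.6 in × 0.0254 = 18.1 m
v = √(2gh) = √(2 × 9.8 × 18.1) = 18.8351 m/s
v = 18.8351 m/s / 0.44704 = 42.13 mph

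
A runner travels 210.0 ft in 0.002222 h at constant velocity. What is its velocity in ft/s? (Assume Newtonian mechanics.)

d = 210.0 ft × 0.3048 = 64.008 m
t = 0.002222 h × 3600.0 = 7.9992 s
v = d / t = 64.008 / 7.9992 = 8.0018 m/s
v = 8.0018 m/s / 0.3048 = 26.25 ft/s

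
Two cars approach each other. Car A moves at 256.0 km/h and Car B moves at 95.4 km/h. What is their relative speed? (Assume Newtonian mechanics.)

v_rel = v_A + v_B = 256.0 + 95.4 = 351.4 km/h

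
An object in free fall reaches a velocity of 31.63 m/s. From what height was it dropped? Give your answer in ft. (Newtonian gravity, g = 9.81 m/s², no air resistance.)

h = v² / (2g) = 31.63² / (2 × 9.81) = 50.9917 m
h = 50.9917 m / 0.3048 = 167.3 ft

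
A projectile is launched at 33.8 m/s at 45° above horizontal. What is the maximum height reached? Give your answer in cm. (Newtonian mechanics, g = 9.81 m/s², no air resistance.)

H = v₀² × sin²(θ) / (2g) = 33.8² × sin(45°)² / (2 × 9.81) = 1142.44 × 0.5 / 19.62 = 29.1142 m
H = 29.1142 m / 0.01 = 2911 cm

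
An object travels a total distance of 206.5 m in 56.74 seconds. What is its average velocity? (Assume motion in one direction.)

v_avg = Δd / Δt = 206.5 / 56.74 = 3.64 m/s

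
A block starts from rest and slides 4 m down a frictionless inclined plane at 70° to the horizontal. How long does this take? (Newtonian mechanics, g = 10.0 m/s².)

a = g sin(θ) = 10.0 × sin(70°) = 9.3969 m/s²
t = √(2d/a) = √(2 × 4 / 9.3969) = 0.92 s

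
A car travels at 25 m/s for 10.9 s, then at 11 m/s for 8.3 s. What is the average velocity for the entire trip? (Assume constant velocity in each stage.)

d₁ = v₁t₁ = 25 × 10.9 = 272.5 m
d₂ = v₂t₂ = 11 × 8.3 = 91.3 m
d_total = 363.8 m, t_total = 19.2 s
v_avg = d_total/t_total = 363.8/19.2 = 18.95 m/s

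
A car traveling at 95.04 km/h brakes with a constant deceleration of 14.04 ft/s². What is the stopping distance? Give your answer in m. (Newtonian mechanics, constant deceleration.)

v₀ = 95.04 km/h × 0.2777777777777778 = 26.4 m/s
a = 14.04 ft/s² × 0.3048 = 4.27939 m/s²
d = v₀² / (2a) = 26.4² / (2 × 4.27939) = 696.96 / 8.55878 = 81.43 m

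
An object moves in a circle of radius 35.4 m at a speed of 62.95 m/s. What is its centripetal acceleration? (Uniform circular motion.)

a_c = v²/r = 62.95²/35.4 = 3962.7025/35.4 = 111.94 m/s²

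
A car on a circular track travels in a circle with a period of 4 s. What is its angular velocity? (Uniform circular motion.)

ω = 2π/T = 2π/4 = 1.5708 rad/s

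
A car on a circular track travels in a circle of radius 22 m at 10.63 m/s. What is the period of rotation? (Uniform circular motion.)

T = 2πr/v = 2π×22/10.63 = 13.0 s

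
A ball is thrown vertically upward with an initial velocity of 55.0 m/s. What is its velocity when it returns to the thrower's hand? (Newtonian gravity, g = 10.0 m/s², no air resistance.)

By conservation of energy (no air resistance), the ball returns to the throw height with the same speed as launch, but directed downward.
|v_ground| = v₀ = 55.0 m/s
v_ground = 55.0 m/s (downward)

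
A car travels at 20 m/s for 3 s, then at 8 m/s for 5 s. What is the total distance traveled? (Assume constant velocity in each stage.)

d₁ = v₁t₁ = 20 × 3 = 60 m
d₂ = v₂t₂ = 8 × 5 = 40 m
d_total = 60 + 40 = 100 m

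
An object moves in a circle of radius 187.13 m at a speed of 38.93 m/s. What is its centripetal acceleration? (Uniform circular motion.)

a_c = v²/r = 38.93²/187.13 = 1515.5449/187.13 = 8.1 m/s²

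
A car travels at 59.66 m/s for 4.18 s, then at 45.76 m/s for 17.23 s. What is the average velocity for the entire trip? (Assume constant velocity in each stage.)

d₁ = v₁t₁ = 59.66 × 4.18 = 249.3788 m
d₂ = v₂t₂ = 45.76 × 17.23 = 788.4448 m
d_total = 1037.8236 m, t_total = 21.41 s
v_avg = d_total/t_total = 1037.8236/21.41 = 48.47 m/s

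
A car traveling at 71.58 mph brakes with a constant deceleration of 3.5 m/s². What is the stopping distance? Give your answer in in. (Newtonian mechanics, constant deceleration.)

v₀ = 71.58 mph × 0.44704 = 31.9991 m/s
d = v₀² / (2a) = 31.9991² / (2 × 3.5) = 1023.94 / 7.0 = 146.277 m
d = 146.277 m / 0.0254 = 5759 in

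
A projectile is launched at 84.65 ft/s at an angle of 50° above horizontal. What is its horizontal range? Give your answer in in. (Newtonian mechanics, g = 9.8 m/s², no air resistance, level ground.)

v₀ = 84.65 ft/s × 0.3048 = 25.8013 m/s
R = v₀² × sin(2θ) / g = 25.8013² × sin(2 × 50°) / 9.8 = 665.707 × 0.984808 / 9.8 = 66.8973 m
R = 66.8973 m / 0.0254 = 2634 in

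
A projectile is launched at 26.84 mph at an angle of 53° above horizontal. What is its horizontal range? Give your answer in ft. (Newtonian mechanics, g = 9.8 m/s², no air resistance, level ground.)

v₀ = 26.84 mph × 0.44704 = 11.9986 m/s
R = v₀² × sin(2θ) / g = 11.9986² × sin(2 × 53°) / 9.8 = 143.966 × 0.961262 / 9.8 = 14.1213 m
R = 14.1213 m / 0.3048 = 46.33 ft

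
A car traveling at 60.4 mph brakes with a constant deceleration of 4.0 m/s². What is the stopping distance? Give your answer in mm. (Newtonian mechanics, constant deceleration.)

v₀ = 60.4 mph × 0.44704 = 27.0012 m/s
d = v₀² / (2a) = 27.0012² / (2 × 4.0) = 729.065 / 8.0 = 91.1331 m
d = 91.1331 m / 0.001 = 91130 mm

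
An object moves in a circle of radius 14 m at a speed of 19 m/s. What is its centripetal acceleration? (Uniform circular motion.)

a_c = v²/r = 19²/14 = 361/14 = 25.79 m/s²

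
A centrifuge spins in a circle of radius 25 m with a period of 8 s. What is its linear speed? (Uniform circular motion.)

v = 2πr/T = 2π×25/8 = 19.63 m/s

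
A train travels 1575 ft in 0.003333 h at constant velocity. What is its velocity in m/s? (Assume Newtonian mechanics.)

d = 1575 ft × 0.3048 = 480.06 m
t = 0.003333 h × 3600.0 = 11.9988 s
v = d / t = 480.06 / 11.9988 = 40.01 m/s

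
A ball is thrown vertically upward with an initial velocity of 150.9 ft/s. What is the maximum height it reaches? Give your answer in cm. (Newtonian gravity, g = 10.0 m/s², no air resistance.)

v₀ = 150.9 ft/s × 0.3048 = 45.9943 m/s
h_max = v₀² / (2g) = 45.9943² / (2 × 10.0) = 2115.48 / 20.0 = 105.774 m
h_max = 105.774 m / 0.01 = 10580 cm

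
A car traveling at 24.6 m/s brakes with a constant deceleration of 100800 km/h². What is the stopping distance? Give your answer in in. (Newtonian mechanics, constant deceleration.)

a = 100800 km/h² × 7.716049382716049e-05 = 7.77778 m/s²
d = v₀² / (2a) = 24.6² / (2 × 7.77778) = 605.16 / 15.5556 = 38.903 m
d = 38.903 m / 0.0254 = 1532 in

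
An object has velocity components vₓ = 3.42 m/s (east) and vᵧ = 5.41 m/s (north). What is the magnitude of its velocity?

|v| = √(vₓ² + vᵧ²) = √(3.42² + 5.41²) = √(40.9645) = 6.4 m/s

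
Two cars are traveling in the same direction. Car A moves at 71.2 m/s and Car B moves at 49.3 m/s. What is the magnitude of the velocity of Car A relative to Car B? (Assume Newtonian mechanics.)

v_rel = |v_A - v_B| = |71.2 - 49.3| = 21.9 m/s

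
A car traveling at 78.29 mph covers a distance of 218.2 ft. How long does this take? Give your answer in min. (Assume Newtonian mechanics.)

d = 218.2 ft × 0.3048 = 66.5074 m
v = 78.29 mph × 0.44704 = 34.9988 m/s
t = d / v = 66.5074 / 34.9988 = 1.90028 s
t = 1.90028 s / 60.0 = 0.03167 min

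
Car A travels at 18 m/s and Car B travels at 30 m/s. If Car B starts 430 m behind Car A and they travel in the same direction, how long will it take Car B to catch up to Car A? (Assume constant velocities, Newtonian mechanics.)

Relative speed: v_rel = 30 - 18 = 12 m/s
Time to catch: t = d₀/v_rel = 430/12 = 35.83 s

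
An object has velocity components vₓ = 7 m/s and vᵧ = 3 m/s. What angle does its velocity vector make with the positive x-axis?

θ = arctan(vᵧ/vₓ) = arctan(3/7) = 23.2°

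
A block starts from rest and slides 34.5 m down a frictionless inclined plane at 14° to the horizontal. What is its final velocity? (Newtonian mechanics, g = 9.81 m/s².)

a = g sin(θ) = 9.81 × sin(14°) = 2.3733 m/s²
v = √(2ad) = √(2 × 2.3733 × 34.5) = 12.8 m/s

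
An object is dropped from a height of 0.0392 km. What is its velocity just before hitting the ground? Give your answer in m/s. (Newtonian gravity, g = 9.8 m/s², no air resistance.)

h = 0.0392 km × 1000.0 = 39.2 m
v = √(2gh) = √(2 × 9.8 × 39.2) = 27.72 m/s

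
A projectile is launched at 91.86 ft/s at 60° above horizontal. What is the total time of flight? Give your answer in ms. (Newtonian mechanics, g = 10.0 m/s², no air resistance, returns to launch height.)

v₀ = 91.86 ft/s × 0.3048 = 27.9989 m/s
T = 2 × v₀ × sin(θ) / g = 2 × 27.9989 × sin(60°) / 10.0 = 2 × 27.9989 × 0.866025 / 10.0 = 4.84955 s
T = 4.84955 s / 0.001 = 4850 ms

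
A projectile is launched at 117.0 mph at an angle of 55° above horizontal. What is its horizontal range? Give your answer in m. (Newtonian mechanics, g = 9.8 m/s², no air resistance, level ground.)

v₀ = 117.0 mph × 0.44704 = 52.3037 m/s
R = v₀² × sin(2θ) / g = 52.3037² × sin(2 × 55°) / 9.8 = 2735.68 × 0.939693 / 9.8 = 262.3 m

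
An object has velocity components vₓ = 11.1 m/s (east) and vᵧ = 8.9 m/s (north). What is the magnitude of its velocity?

|v| = √(vₓ² + vᵧ²) = √(11.1² + 8.9²) = √(202.42) = 14.23 m/s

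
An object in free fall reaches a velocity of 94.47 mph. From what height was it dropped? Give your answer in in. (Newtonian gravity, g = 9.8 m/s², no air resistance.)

v = 94.47 mph × 0.44704 = 42.2319 m/s
h = v² / (2g) = 42.2319² / (2 × 9.8) = 90.9966 m
h = 90.9966 m / 0.0254 = 3583 in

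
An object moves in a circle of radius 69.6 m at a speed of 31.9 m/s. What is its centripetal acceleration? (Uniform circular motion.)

a_c = v²/r = 31.9²/69.6 = 1017.61/69.6 = 14.62 m/s²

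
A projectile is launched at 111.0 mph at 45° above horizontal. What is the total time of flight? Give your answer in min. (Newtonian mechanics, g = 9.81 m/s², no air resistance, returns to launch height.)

v₀ = 111.0 mph × 0.44704 = 49.6214 m/s
T = 2 × v₀ × sin(θ) / g = 2 × 49.6214 × sin(45°) / 9.81 = 2 × 49.6214 × 0.707107 / 9.81 = 7.15344 s
T = 7.15344 s / 60.0 = 0.1192 min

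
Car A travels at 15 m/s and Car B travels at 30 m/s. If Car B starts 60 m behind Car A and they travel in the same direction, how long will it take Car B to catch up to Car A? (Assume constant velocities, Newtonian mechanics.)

Relative speed: v_rel = 30 - 15 = 15 m/s
Time to catch: t = d₀/v_rel = 60/15 = 4.0 s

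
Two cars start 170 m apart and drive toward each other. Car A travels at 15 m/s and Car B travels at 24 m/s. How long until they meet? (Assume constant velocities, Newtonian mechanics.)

Combined speed: v_combined = 15 + 24 = 39 m/s
Time to meet: t = d/v_combined = 170/39 = 4.36 s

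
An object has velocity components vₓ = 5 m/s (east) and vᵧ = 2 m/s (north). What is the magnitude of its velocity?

|v| = √(vₓ² + vᵧ²) = √(5² + 2²) = √(29) = 5.39 m/s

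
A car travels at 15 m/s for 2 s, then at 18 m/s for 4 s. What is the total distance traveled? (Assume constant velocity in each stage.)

d₁ = v₁t₁ = 15 × 2 = 30 m
d₂ = v₂t₂ = 18 × 4 = 72 m
d_total = 30 + 72 = 102 m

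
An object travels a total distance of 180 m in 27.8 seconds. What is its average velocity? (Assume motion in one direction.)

v_avg = Δd / Δt = 180 / 27.8 = 6.47 m/s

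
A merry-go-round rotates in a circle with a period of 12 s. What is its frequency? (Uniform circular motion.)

f = 1/T = 1/12 = 0.0833 Hz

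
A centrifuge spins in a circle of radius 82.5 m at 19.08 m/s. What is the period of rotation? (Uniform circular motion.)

T = 2πr/v = 2π×82.5/19.08 = 27.17 s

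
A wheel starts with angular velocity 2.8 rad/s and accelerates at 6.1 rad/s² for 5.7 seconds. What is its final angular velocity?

ω = ω₀ + αt = 2.8 + 6.1 × 5.7 = 37.57 rad/s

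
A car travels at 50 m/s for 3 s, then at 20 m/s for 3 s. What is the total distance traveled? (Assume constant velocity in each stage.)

d₁ = v₁t₁ = 50 × 3 = 150 m
d₂ = v₂t₂ = 20 × 3 = 60 m
d_total = 150 + 60 = 210 m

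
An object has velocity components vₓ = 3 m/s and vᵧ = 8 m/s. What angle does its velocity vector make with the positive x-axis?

θ = arctan(vᵧ/vₓ) = arctan(8/3) = 69.44°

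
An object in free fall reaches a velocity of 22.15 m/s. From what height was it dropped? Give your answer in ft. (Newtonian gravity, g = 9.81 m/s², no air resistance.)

h = v² / (2g) = 22.15² / (2 × 9.81) = 25.0062 m
h = 25.0062 m / 0.3048 = 82.04 ft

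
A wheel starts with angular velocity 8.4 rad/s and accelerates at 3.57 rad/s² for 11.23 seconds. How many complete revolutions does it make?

θ = ω₀t + ½αt² = 8.4×11.23 + ½×3.57×11.23² = 319.4435265 rad
Total revolutions = θ/(2π) = 319.4435265/(2π) = 50.84
Complete revolutions = ⌊50.84⌋ = 50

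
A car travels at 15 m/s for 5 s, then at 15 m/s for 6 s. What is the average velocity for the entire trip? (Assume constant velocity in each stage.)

d₁ = v₁t₁ = 15 × 5 = 75 m
d₂ = v₂t₂ = 15 × 6 = 90 m
d_total = 165 m, t_total = 11 s
v_avg = d_total/t_total = 165/11 = 15.0 m/s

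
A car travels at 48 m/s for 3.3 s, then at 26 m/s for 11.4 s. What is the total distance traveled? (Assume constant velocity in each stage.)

d₁ = v₁t₁ = 48 × 3.3 = 158.4 m
d₂ = v₂t₂ = 26 × 11.4 = 296.4 m
d_total = 158.4 + 296.4 = 454.8 m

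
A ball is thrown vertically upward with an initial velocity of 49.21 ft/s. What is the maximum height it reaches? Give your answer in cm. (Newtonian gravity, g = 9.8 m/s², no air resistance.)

v₀ = 49.21 ft/s × 0.3048 = 14.9992 m/s
h_max = v₀² / (2g) = 14.9992² / (2 × 9.8) = 224.976 / 19.6 = 11.4784 m
h_max = 11.4784 m / 0.01 = 1148 cm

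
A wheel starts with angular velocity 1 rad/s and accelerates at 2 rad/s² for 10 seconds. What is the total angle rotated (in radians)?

θ = ω₀t + ½αt² = 1×10 + ½×2×10² = 110.0 rad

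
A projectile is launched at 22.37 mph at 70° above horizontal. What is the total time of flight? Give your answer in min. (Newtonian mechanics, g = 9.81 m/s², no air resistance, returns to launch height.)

v₀ = 22.37 mph × 0.44704 = 10.0003 m/s
T = 2 × v₀ × sin(θ) / g = 2 × 10.0003 × sin(70°) / 9.81 = 2 × 10.0003 × 0.939693 / 9.81 = 1.91584 s
T = 1.91584 s / 60.0 = 0.03193 min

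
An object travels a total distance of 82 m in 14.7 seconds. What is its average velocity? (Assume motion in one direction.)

v_avg = Δd / Δt = 82 / 14.7 = 5.58 m/s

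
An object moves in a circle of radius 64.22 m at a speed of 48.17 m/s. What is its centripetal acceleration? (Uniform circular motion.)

a_c = v²/r = 48.17²/64.22 = 2320.3489/64.22 = 36.13 m/s²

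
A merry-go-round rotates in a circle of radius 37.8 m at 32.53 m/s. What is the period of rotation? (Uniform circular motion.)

T = 2πr/v = 2π×37.8/32.53 = 7.3 s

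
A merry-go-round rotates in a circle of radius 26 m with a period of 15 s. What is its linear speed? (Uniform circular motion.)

v = 2πr/T = 2π×26/15 = 10.89 m/s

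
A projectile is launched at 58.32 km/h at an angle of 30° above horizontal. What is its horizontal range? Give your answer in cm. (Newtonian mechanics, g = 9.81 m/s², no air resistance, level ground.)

v₀ = 58.32 km/h × 0.2777777777777778 = 16.2 m/s
R = v₀² × sin(2θ) / g = 16.2² × sin(2 × 30°) / 9.81 = 262.44 × 0.866025 / 9.81 = 23.1682 m
R = 23.1682 m / 0.01 = 2317 cm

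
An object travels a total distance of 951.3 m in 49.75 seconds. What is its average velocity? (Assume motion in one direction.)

v_avg = Δd / Δt = 951.3 / 49.75 = 19.12 m/s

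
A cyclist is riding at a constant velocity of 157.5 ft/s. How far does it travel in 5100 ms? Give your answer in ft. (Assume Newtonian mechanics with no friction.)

v = 157.5 ft/s × 0.3048 = 48.006 m/s
t = 5100 ms × 0.001 = 5.1 s
d = v × t = 48.006 × 5.1 = 244.831 m
d = 244.831 m / 0.3048 = 803.3 ft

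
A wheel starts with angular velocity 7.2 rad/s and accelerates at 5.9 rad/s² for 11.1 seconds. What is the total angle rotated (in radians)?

θ = ω₀t + ½αt² = 7.2×11.1 + ½×5.9×11.1² = 443.39 rad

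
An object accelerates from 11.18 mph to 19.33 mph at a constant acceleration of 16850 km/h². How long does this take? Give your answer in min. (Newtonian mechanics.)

v₀ = 11.18 mph × 0.44704 = 4.99791 m/s
v = 19.33 mph × 0.44704 = 8.64128 m/s
a = 16850 km/h² × 7.716049382716049e-05 = 1.30015 m/s²
t = (v - v₀) / a = (8.64128 - 4.99791) / 1.30015 = 2.80227 s
t = 2.80227 s / 60.0 = 0.0467 min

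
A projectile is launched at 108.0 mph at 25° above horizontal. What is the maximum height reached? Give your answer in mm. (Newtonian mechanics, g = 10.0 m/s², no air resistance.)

v₀ = 108.0 mph × 0.44704 = 48.2803 m/s
H = v₀² × sin²(θ) / (2g) = 48.2803² × sin(25°)² / (2 × 10.0) = 2330.99 × 0.178606 / 20.0 = 20.8164 m
H = 20.8164 m / 0.001 = 20820 mm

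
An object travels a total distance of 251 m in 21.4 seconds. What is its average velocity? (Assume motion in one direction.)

v_avg = Δd / Δt = 251 / 21.4 = 11.73 m/s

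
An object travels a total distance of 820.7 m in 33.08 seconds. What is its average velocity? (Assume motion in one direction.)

v_avg = Δd / Δt = 820.7 / 33.08 = 24.81 m/s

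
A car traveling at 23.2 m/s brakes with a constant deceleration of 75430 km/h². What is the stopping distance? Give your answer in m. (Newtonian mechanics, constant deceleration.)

a = 75430 km/h² × 7.716049382716049e-05 = 5.82022 m/s²
d = v₀² / (2a) = 23.2² / (2 × 5.82022) = 538.24 / 11.6404 = 46.24 m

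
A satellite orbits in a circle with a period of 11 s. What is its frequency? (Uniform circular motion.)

f = 1/T = 1/11 = 0.0909 Hz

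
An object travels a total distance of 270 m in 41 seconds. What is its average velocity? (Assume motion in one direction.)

v_avg = Δd / Δt = 270 / 41 = 6.59 m/s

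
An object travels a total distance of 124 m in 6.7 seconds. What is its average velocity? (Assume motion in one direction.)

v_avg = Δd / Δt = 124 / 6.7 = 18.51 m/s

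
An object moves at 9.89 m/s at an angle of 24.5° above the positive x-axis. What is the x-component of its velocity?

vₓ = v cos(θ) = 9.89 × cos(24.5°) = 9.0 m/s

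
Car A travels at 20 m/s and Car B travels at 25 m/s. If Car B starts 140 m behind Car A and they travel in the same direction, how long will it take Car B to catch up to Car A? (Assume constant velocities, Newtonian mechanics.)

Relative speed: v_rel = 25 - 20 = 5 m/s
Time to catch: t = d₀/v_rel = 140/5 = 28.0 s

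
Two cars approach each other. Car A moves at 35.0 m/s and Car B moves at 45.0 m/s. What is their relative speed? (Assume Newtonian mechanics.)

v_rel = v_A + v_B = 35.0 + 45.0 = 80.0 m/s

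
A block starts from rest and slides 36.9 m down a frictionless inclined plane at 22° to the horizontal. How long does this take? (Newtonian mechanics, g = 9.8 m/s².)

a = g sin(θ) = 9.8 × sin(22°) = 3.6711 m/s²
t = √(2d/a) = √(2 × 36.9 / 3.6711) = 4.48 s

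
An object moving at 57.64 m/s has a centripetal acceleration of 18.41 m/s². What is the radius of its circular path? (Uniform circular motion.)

r = v²/a_c = 57.64²/18.41 = 180.47 m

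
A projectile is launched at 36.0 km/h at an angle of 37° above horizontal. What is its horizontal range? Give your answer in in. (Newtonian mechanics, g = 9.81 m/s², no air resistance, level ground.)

v₀ = 36.0 km/h × 0.2777777777777778 = 10.0 m/s
R = v₀² × sin(2θ) / g = 10.0² × sin(2 × 37°) / 9.81 = 100.0 × 0.961262 / 9.81 = 9.7988 m
R = 9.7988 m / 0.0254 = 385.8 in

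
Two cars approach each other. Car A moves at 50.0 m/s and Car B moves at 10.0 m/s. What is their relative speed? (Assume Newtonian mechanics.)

v_rel = v_A + v_B = 50.0 + 10.0 = 60.0 m/s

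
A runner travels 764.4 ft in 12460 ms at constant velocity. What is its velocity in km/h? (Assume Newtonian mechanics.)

d = 764.4 ft × 0.3048 = 232.989 m
t = 12460 ms × 0.001 = 12.46 s
v = d / t = 232.989 / 12.46 = 18.699 m/s
v = 18.699 m/s / 0.2777777777777778 = 67.32 km/h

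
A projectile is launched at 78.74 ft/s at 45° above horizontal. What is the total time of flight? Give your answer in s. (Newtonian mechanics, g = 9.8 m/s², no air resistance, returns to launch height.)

v₀ = 78.74 ft/s × 0.3048 = 24.0 m/s
T = 2 × v₀ × sin(θ) / g = 2 × 24.0 × sin(45°) / 9.8 = 2 × 24.0 × 0.707107 / 9.8 = 3.463 s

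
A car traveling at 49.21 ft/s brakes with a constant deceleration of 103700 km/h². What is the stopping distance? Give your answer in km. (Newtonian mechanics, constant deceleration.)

v₀ = 49.21 ft/s × 0.3048 = 14.9992 m/s
a = 103700 km/h² × 7.716049382716049e-05 = 8.00154 m/s²
d = v₀² / (2a) = 14.9992² / (2 × 8.00154) = 224.976 / 16.0031 = 14.0583 m
d = 14.0583 m / 1000.0 = 0.01406 km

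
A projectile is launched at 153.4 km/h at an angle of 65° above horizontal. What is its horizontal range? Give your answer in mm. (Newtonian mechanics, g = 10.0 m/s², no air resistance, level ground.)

v₀ = 153.4 km/h × 0.2777777777777778 = 42.6111 m/s
R = v₀² × sin(2θ) / g = 42.6111² × sin(2 × 65°) / 10.0 = 1815.71 × 0.766044 / 10.0 = 139.091 m
R = 139.091 m / 0.001 = 139100 mm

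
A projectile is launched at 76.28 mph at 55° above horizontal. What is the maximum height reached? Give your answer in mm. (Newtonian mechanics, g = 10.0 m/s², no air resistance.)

v₀ = 76.28 mph × 0.44704 = 34.1002 m/s
H = v₀² × sin²(θ) / (2g) = 34.1002² × sin(55°)² / (2 × 10.0) = 1162.82 × 0.67101 / 20.0 = 39.0132 m
H = 39.0132 m / 0.001 = 39010 mm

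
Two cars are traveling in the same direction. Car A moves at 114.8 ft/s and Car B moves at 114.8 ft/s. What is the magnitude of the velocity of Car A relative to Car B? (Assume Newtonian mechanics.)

v_rel = |v_A - v_B| = |114.8 - 114.8| = 0.0 ft/s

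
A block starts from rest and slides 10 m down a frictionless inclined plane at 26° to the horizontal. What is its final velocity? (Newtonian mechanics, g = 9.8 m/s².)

a = g sin(θ) = 9.8 × sin(26°) = 4.296 m/s²
v = √(2ad) = √(2 × 4.296 × 10) = 9.27 m/s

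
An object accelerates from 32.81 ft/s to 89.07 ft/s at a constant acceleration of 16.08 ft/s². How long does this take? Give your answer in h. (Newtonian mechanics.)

v₀ = 32.81 ft/s × 0.3048 = 10.0005 m/s
v = 89.07 ft/s × 0.3048 = 27.1485 m/s
a = 16.08 ft/s² × 0.3048 = 4.90118 m/s²
t = (v - v₀) / a = (27.1485 - 10.0005) / 4.90118 = 3.49875 s
t = 3.49875 s / 3600.0 = 0.0009719 h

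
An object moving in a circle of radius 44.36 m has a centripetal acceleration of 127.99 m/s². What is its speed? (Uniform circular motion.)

v = √(a_c × r) = √(127.99 × 44.36) = 75.35 m/s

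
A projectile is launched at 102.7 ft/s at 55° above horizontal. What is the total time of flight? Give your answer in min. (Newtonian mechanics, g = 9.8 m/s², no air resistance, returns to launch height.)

v₀ = 102.7 ft/s × 0.3048 = 31.303 m/s
T = 2 × v₀ × sin(θ) / g = 2 × 31.303 × sin(55°) / 9.8 = 2 × 31.303 × 0.819152 / 9.8 = 5.23304 s
T = 5.23304 s / 60.0 = 0.08722 min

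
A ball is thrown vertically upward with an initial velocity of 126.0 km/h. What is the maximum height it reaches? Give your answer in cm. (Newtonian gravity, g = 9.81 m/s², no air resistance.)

v₀ = 126.0 km/h × 0.2777777777777778 = 35.0 m/s
h_max = v₀² / (2g) = 35.0² / (2 × 9.81) = 1225.0 / 19.62 = 62.4363 m
h_max = 62.4363 m / 0.01 = 6244 cm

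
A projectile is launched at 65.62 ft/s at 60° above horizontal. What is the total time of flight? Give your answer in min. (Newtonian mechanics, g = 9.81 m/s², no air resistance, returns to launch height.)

v₀ = 65.62 ft/s × 0.3048 = 20.001 m/s
T = 2 × v₀ × sin(θ) / g = 2 × 20.001 × sin(60°) / 9.81 = 2 × 20.001 × 0.866025 / 9.81 = 3.53137 s
T = 3.53137 s / 60.0 = 0.05886 min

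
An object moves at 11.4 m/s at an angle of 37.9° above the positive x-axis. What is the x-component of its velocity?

vₓ = v cos(θ) = 11.4 × cos(37.9°) = 9.0 m/s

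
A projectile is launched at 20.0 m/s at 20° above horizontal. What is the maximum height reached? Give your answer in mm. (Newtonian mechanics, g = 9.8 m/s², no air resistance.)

H = v₀² × sin²(θ) / (2g) = 20.0² × sin(20°)² / (2 × 9.8) = 400.0 × 0.116978 / 19.6 = 2.38731 m
H = 2.38731 m / 0.001 = 2387 mm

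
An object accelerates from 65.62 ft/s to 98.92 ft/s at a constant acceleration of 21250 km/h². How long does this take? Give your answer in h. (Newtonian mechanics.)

v₀ = 65.62 ft/s × 0.3048 = 20.00098 m/s
v = 98.92 ft/s × 0.3048 = 30.15082 m/s
a = 21250 km/h² × 7.716049382716049e-05 = 1.63966 m/s²
t = (v - v₀) / a = (30.15082 - 20.00098) / 1.63966 = 6.19021 s
t = 6.19021 s / 3600.0 = 0.00172 h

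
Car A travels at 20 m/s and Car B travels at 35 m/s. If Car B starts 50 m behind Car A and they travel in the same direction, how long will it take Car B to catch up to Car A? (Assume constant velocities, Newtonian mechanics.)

Relative speed: v_rel = 35 - 20 = 15 m/s
Time to catch: t = d₀/v_rel = 50/15 = 3.33 s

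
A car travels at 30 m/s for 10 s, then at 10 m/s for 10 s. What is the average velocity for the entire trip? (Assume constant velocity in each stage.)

d₁ = v₁t₁ = 30 × 10 = 300 m
d₂ = v₂t₂ = 10 × 10 = 100 m
d_total = 400 m, t_total = 20 s
v_avg = d_total/t_total = 400/20 = 20.0 m/s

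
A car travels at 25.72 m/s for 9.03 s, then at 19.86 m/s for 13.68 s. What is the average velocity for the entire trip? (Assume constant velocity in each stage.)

d₁ = v₁t₁ = 25.72 × 9.03 = 232.2516 m
d₂ = v₂t₂ = 19.86 × 13.68 = 271.6848 m
d_total = 503.9364 m, t_total = 22.71 s
v_avg = d_total/t_total = 503.9364/22.71 = 22.19 m/s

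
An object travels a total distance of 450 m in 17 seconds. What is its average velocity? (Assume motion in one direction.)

v_avg = Δd / Δt = 450 / 17 = 26.47 m/s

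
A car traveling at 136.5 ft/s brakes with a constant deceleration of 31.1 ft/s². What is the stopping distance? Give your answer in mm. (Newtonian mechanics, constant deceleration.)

v₀ = 136.5 ft/s × 0.3048 = 41.6052 m/s
a = 31.1 ft/s² × 0.3048 = 9.47928 m/s²
d = v₀² / (2a) = 41.6052² / (2 × 9.47928) = 1730.99 / 18.9586 = 91.3037 m
d = 91.3037 m / 0.001 = 91300 mm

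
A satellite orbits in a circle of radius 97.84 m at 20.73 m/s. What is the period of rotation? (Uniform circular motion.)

T = 2πr/v = 2π×97.84/20.73 = 29.65 s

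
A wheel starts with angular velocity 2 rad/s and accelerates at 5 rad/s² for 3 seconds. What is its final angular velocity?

ω = ω₀ + αt = 2 + 5 × 3 = 17 rad/s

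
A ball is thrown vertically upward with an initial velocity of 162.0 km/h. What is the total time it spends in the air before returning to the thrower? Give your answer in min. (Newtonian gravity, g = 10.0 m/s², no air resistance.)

v₀ = 162.0 km/h × 0.2777777777777778 = 45.0 m/s
t_total = 2 × v₀ / g = 2 × 45.0 / 10.0 = 9.0 s
t_total = 9.0 s / 60.0 = 0.15 min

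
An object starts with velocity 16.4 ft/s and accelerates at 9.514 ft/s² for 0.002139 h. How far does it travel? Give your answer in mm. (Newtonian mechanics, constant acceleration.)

v₀ = 16.4 ft/s × 0.3048 = 4.99872 m/s
a = 9.514 ft/s² × 0.3048 = 2.89987 m/s²
t = 0.002139 h × 3600.0 = 7.7004 s
d = v₀ × t + ½ × a × t² = 4.99872 × 7.7004 + 0.5 × 2.89987 × 7.7004² = 124.468 m
d = 124.468 m / 0.001 = 124500 mm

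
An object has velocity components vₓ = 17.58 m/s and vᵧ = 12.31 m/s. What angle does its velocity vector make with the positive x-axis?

θ = arctan(vᵧ/vₓ) = arctan(12.31/17.58) = 35.0°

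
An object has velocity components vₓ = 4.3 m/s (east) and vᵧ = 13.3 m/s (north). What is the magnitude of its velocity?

|v| = √(vₓ² + vᵧ²) = √(4.3² + 13.3²) = √(195.38) = 13.98 m/s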